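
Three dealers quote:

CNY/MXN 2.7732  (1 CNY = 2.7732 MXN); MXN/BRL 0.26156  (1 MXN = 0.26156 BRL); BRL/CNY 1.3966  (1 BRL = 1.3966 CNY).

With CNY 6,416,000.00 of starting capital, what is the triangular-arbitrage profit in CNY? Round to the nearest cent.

Profitable loop is CNY → MXN → BRL → CNY:
CNY 6,416,000.00 × 2.7732 = MXN 17,792,851.20
MXN 17,792,851.20 × 0.26156 = BRL 4,653,898.16
BRL 4,653,898.16 × 1.3966 = CNY 6,499,634.17
Profit = CNY 6,499,634.17 − CNY 6,416,000.00

Profit: CNY 83,634.17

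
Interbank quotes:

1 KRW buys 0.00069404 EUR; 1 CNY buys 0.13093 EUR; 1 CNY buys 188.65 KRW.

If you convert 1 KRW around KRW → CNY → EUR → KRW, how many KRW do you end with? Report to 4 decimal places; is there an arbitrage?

1.0000 (no arbitrage)

Around KRW → CNY → EUR → KRW: 1 ÷ 188.65 × 0.13093 ÷ 0.00069404 = 0.999995
Product ≈ 1 (deviation 0.000%, within rounding noise).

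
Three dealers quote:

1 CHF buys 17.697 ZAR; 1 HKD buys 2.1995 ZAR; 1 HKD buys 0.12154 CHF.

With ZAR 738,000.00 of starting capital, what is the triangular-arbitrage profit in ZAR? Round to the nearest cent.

Profit: ZAR 16,677.57

Profitable loop is ZAR → CHF → HKD → ZAR:
ZAR 738,000.00 ÷ 17.697 = CHF 41,701.98
CHF 41,701.98 ÷ 0.12154 = HKD 343,113.24
HKD 343,113.24 × 2.1995 = ZAR 754,677.57
Profit = ZAR 754,677.57 − ZAR 738,000.00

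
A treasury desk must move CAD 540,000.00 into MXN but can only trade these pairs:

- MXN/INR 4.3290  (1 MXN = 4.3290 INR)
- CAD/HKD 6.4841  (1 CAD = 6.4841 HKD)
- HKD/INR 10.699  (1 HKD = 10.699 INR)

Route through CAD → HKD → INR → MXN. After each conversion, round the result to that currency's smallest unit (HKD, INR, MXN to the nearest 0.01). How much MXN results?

MXN 8,653,644.81

CAD 540,000.00 × 6.4841 = HKD 3,501,414.00
HKD 3,501,414.00 × 10.699 = INR 37,461,628.39
INR 37,461,628.39 ÷ 4.3290 = MXN 8,653,644.81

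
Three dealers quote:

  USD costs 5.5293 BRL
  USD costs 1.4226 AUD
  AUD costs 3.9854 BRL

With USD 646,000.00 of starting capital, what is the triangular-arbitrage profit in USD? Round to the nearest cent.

Profit: USD 16,395.06

Profitable loop is USD → AUD → BRL → USD:
USD 646,000.00 × 1.4226 = AUD 918,999.60
AUD 918,999.60 × 3.9854 = BRL 3,662,581.01
BRL 3,662,581.01 ÷ 5.5293 = USD 662,395.06
Profit = USD 662,395.06 − USD 646,000.00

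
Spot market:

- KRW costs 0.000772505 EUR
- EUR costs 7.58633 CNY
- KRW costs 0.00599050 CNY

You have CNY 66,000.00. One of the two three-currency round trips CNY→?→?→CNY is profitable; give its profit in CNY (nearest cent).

Profit: CNY 1,464.29

Profitable loop is CNY → EUR → KRW → CNY:
CNY 66,000.00 ÷ 7.58633 = EUR 8,699.86
EUR 8,699.86 ÷ 0.000772505 = KRW 11,261,880
KRW 11,261,880 × 0.00599050 = CNY 67,464.29
Profit = CNY 67,464.29 − CNY 66,000.00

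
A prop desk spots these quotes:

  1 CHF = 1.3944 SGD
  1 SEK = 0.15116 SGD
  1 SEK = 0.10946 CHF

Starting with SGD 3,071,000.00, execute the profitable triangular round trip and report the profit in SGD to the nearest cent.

Profit: SGD 29,885.65

Profitable loop is SGD → SEK → CHF → SGD:
SGD 3,071,000.00 ÷ 0.15116 = SEK 20,316,221.22
SEK 20,316,221.22 × 0.10946 = CHF 2,223,813.58
CHF 2,223,813.58 × 1.3944 = SGD 3,100,885.65
Profit = SGD 3,100,885.65 − SGD 3,071,000.00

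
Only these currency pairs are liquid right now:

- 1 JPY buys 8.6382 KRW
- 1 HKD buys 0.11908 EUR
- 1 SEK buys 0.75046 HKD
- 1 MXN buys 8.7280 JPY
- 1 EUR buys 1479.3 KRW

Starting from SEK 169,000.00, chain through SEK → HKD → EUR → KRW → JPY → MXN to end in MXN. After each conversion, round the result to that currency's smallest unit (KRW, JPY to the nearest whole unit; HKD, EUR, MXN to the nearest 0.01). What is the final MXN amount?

SEK 169,000.00 × 0.75046 = HKD 126,827.74
HKD 126,827.74 × 0.11908 = EUR 15,102.65
EUR 15,102.65 × 1479.3 = KRW 22,341,350
KRW 22,341,350 ÷ 8.6382 = JPY 2,586,343
JPY 2,586,343 ÷ 8.7280 = MXN 296,327.11

MXN 296,327.11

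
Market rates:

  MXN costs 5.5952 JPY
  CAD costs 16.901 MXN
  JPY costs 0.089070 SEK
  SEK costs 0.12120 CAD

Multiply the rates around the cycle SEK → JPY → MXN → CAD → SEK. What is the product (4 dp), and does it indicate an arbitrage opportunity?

0.9796 (arbitrage exists)

Around SEK → JPY → MXN → CAD → SEK: 1 ÷ 0.089070 ÷ 5.5952 ÷ 16.901 ÷ 0.12120 = 0.979575
Product < 1; profitable direction is SEK → CAD → MXN → JPY → SEK.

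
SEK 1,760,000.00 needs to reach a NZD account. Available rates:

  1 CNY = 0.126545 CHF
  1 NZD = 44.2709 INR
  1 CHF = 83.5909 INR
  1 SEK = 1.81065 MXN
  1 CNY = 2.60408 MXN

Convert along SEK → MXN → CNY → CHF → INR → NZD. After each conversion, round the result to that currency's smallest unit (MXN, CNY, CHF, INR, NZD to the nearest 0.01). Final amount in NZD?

SEK 1,760,000.00 × 1.81065 = MXN 3,186,744.00
MXN 3,186,744.00 ÷ 2.60408 = CNY 1,223,750.42
CNY 1,223,750.42 × 0.126545 = CHF 154,859.50
CHF 154,859.50 × 83.5909 = INR 12,944,844.98
INR 12,944,844.98 ÷ 44.2709 = NZD 292,400.76

NZD 292,400.76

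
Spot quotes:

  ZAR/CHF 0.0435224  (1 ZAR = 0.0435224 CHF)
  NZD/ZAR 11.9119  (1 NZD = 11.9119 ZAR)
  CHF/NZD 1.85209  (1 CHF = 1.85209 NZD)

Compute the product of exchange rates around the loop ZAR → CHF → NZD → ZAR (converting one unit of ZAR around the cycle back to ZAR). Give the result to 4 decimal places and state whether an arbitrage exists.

0.9602 (arbitrage exists)

Around ZAR → CHF → NZD → ZAR: 1 × 0.0435224 × 1.85209 × 11.9119 = 0.960187
Product < 1; profitable direction is ZAR → NZD → CHF → ZAR.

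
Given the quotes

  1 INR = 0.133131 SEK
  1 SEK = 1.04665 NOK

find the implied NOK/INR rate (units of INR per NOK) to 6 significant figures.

NOK/INR = 7.17661

1 NOK ÷ 1.04665 = 0.955429 SEK
0.955429 SEK ÷ 0.133131 = 7.17661 INR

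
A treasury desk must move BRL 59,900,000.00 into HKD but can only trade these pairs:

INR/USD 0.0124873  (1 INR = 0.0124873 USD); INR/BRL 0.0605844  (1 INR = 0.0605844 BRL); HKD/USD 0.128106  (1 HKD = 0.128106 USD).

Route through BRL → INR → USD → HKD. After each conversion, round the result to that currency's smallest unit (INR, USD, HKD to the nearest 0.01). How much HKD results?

BRL 59,900,000.00 ÷ 0.0605844 = INR 988,703,362.58
INR 988,703,362.58 × 0.0124873 = USD 12,346,235.50
USD 12,346,235.50 ÷ 0.128106 = HKD 96,375,154.17

HKD 96,375,154.17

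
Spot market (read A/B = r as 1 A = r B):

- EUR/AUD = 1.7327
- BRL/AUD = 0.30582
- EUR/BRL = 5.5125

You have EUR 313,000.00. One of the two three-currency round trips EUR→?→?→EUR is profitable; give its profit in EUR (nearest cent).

Profitable loop is EUR → AUD → BRL → EUR:
EUR 313,000.00 × 1.7327 = AUD 542,335.10
AUD 542,335.10 ÷ 0.30582 = BRL 1,773,380.09
BRL 1,773,380.09 ÷ 5.5125 = EUR 321,701.60
Profit = EUR 321,701.60 − EUR 313,000.00

Profit: EUR 8,701.60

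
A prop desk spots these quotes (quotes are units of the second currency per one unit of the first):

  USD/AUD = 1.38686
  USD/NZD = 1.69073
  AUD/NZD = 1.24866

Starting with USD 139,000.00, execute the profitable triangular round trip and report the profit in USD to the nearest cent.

Profitable loop is USD → AUD → NZD → USD:
USD 139,000.00 × 1.38686 = AUD 192,773.54
AUD 192,773.54 × 1.24866 = NZD 240,708.61
NZD 240,708.61 ÷ 1.69073 = USD 142,369.63
Profit = USD 142,369.63 − USD 139,000.00

Profit: USD 3,369.63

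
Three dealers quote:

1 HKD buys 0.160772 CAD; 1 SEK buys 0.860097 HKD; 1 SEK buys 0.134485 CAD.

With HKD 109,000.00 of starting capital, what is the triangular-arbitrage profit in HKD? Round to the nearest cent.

Profit: HKD 3,075.45

Profitable loop is HKD → CAD → SEK → HKD:
HKD 109,000.00 × 0.160772 = CAD 17,524.15
CAD 17,524.15 ÷ 0.134485 = SEK 130,305.60
SEK 130,305.60 × 0.860097 = HKD 112,075.45
Profit = HKD 112,075.45 − HKD 109,000.00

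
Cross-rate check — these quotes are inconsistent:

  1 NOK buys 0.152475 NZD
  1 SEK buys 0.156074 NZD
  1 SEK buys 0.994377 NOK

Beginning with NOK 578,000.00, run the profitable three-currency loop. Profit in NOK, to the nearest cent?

Profit: NOK 16,988.66

Profitable loop is NOK → SEK → NZD → NOK:
NOK 578,000.00 ÷ 0.994377 = SEK 581,268.47
SEK 581,268.47 × 0.156074 = NZD 90,720.90
NZD 90,720.90 ÷ 0.152475 = NOK 594,988.66
Profit = NOK 594,988.66 − NOK 578,000.00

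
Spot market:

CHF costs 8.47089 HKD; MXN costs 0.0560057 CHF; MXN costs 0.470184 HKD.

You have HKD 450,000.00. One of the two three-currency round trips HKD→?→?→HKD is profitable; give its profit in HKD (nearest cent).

Profit: HKD 4,052.36

Profitable loop is HKD → MXN → CHF → HKD:
HKD 450,000.00 ÷ 0.470184 = MXN 957,072.12
MXN 957,072.12 × 0.0560057 = CHF 53,601.49
CHF 53,601.49 × 8.47089 = HKD 454,052.36
Profit = HKD 454,052.36 − HKD 450,000.00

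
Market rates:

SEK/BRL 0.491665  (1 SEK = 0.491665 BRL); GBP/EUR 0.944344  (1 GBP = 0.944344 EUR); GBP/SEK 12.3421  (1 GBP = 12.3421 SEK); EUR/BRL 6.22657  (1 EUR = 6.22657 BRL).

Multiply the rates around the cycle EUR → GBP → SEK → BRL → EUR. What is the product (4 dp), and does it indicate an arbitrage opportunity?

1.0320 (arbitrage exists)

Around EUR → GBP → SEK → BRL → EUR: 1 ÷ 0.944344 × 12.3421 × 0.491665 ÷ 6.22657 = 1.031999
Product > 1; profitable direction is EUR → GBP → SEK → BRL → EUR.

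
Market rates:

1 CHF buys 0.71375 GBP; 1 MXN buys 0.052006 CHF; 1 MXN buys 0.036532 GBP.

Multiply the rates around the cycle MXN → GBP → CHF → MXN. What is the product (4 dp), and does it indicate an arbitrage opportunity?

Around MXN → GBP → CHF → MXN: 1 × 0.036532 ÷ 0.71375 ÷ 0.052006 = 0.984179
Product < 1; profitable direction is MXN → CHF → GBP → MXN.

0.9842 (arbitrage exists)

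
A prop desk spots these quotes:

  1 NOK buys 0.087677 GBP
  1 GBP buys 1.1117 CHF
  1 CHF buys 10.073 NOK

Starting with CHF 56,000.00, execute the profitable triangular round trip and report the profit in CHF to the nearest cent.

Profit: CHF 1,036.90

Profitable loop is CHF → GBP → NOK → CHF:
CHF 56,000.00 ÷ 1.1117 = GBP 50,373.30
GBP 50,373.30 ÷ 0.087677 = NOK 574,532.68
NOK 574,532.68 ÷ 10.073 = CHF 57,036.90
Profit = CHF 57,036.90 − CHF 56,000.00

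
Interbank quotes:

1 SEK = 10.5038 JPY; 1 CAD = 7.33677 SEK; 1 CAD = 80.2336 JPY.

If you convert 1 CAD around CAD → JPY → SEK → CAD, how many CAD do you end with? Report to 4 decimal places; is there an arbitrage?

1.0411 (arbitrage exists)

Around CAD → JPY → SEK → CAD: 1 × 80.2336 ÷ 10.5038 ÷ 7.33677 = 1.041130
Product > 1; profitable direction is CAD → JPY → SEK → CAD.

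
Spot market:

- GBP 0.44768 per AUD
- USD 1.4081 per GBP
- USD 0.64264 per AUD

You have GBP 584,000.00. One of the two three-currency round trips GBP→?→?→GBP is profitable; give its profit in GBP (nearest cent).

Profitable loop is GBP → AUD → USD → GBP:
GBP 584,000.00 ÷ 0.44768 = AUD 1,304,503.22
AUD 1,304,503.22 × 0.64264 = USD 838,325.95
USD 838,325.95 ÷ 1.4081 = GBP 595,359.67
Profit = GBP 595,359.67 − GBP 584,000.00

Profit: GBP 11,359.67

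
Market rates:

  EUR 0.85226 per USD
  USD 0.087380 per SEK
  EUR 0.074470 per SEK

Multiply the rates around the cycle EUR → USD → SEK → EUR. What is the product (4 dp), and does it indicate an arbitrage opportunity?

Around EUR → USD → SEK → EUR: 1 ÷ 0.85226 ÷ 0.087380 × 0.074470 = 0.999994
Product ≈ 1 (deviation 0.001%, within rounding noise).

1.0000 (no arbitrage)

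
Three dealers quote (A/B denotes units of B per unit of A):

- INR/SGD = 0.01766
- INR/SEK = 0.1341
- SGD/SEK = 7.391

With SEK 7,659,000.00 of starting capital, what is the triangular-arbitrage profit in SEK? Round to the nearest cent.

Profit: SEK 209,771.71

Profitable loop is SEK → SGD → INR → SEK:
SEK 7,659,000.00 ÷ 7.391 = SGD 1,036,260.32
SGD 1,036,260.32 ÷ 0.01766 = INR 58,678,387.12
INR 58,678,387.12 × 0.1341 = SEK 7,868,771.71
Profit = SEK 7,868,771.71 − SEK 7,659,000.00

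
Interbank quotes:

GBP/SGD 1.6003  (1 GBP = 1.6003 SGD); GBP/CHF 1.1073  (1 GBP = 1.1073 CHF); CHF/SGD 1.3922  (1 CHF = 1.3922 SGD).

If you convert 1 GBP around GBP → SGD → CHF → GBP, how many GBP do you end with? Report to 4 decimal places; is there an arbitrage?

1.0381 (arbitrage exists)

Around GBP → SGD → CHF → GBP: 1 × 1.6003 ÷ 1.3922 ÷ 1.1073 = 1.038089
Product > 1; profitable direction is GBP → SGD → CHF → GBP.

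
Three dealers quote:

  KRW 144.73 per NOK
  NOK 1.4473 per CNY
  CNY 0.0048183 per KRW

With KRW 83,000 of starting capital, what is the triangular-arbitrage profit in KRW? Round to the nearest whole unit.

Profitable loop is KRW → CNY → NOK → KRW:
KRW 83,000 × 0.0048183 = CNY 399.92
CNY 399.92 × 1.4473 = NOK 578.80
NOK 578.80 × 144.73 = KRW 83,770
Profit = KRW 83,770 − KRW 83,000

Profit: KRW 770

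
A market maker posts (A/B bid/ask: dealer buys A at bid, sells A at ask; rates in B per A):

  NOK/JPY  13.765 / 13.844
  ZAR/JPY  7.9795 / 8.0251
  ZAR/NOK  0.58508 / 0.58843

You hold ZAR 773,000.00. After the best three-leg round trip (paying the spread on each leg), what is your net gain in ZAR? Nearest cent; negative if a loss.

Net profit: ZAR 2,747.72

Best loop ZAR → NOK → JPY → ZAR:
ZAR 773,000.00 × 0.58508 (sell ZAR at bid) = NOK 452,266.84
NOK 452,266.84 × 13.765 (sell NOK at bid) = JPY 6,225,453
JPY 6,225,453 ÷ 8.0251 (buy ZAR at ask) = ZAR 775,747.72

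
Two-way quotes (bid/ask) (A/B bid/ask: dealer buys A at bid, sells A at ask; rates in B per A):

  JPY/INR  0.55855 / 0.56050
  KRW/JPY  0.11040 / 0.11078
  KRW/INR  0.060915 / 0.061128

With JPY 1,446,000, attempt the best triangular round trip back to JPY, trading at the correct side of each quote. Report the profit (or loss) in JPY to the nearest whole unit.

Net profit: JPY 12,677

Best loop JPY → INR → KRW → JPY:
JPY 1,446,000 × 0.55855 (sell JPY at bid) = INR 807,663.30
INR 807,663.30 ÷ 0.061128 (buy KRW at ask) = KRW 13,212,657
KRW 13,212,657 × 0.11040 (sell KRW at bid) = JPY 1,458,677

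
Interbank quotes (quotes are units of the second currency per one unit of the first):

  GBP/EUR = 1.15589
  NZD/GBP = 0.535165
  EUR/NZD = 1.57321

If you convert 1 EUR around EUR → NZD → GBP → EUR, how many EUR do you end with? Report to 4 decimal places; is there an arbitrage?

Around EUR → NZD → GBP → EUR: 1 × 1.57321 × 0.535165 × 1.15589 = 0.973175
Product < 1; profitable direction is EUR → GBP → NZD → EUR.

0.9732 (arbitrage exists)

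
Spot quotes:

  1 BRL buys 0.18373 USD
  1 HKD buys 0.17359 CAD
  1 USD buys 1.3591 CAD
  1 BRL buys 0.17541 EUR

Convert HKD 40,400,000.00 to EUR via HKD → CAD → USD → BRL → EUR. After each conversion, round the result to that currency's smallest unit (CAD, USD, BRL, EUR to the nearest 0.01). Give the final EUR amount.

HKD 40,400,000.00 × 0.17359 = CAD 7,013,036.00
CAD 7,013,036.00 ÷ 1.3591 = USD 5,160,058.86
USD 5,160,058.86 ÷ 0.18373 = BRL 28,085,009.85
BRL 28,085,009.85 × 0.17541 = EUR 4,926,391.58

EUR 4,926,391.58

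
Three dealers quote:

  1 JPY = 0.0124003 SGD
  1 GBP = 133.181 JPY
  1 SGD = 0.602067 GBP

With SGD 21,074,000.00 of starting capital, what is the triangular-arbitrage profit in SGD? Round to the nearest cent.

Profit: SGD 120,720.24

Profitable loop is SGD → JPY → GBP → SGD:
SGD 21,074,000.00 ÷ 0.0124003 = JPY 1,699,475,013
JPY 1,699,475,013 ÷ 133.181 = GBP 12,760,641.63
GBP 12,760,641.63 ÷ 0.602067 = SGD 21,194,720.24
Profit = SGD 21,194,720.24 − SGD 21,074,000.00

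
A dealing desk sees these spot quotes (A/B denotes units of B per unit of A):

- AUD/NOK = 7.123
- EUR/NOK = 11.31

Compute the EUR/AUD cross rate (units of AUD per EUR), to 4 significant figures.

1 EUR × 11.31 = 11.31 NOK
11.31 NOK ÷ 7.123 = 1.58781 AUD

EUR/AUD = 1.588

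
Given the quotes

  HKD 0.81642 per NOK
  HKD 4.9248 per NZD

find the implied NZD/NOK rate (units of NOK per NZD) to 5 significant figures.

1 NZD × 4.9248 = 4.9248 HKD
4.9248 HKD ÷ 0.81642 = 6.03219 NOK

NZD/NOK = 6.0322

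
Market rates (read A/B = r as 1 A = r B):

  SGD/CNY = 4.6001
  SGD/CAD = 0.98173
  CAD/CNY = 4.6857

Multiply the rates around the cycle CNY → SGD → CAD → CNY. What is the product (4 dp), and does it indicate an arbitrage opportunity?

1.0000 (no arbitrage)

Around CNY → SGD → CAD → CNY: 1 ÷ 4.6001 × 0.98173 × 4.6857 = 0.999998
Product ≈ 1 (deviation 0.000%, within rounding noise).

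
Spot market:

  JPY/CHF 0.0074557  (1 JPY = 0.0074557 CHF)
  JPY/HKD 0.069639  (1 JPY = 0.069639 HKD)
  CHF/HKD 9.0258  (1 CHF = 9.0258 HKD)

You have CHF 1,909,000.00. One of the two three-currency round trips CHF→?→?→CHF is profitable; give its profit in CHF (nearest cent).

Profitable loop is CHF → JPY → HKD → CHF:
CHF 1,909,000.00 ÷ 0.0074557 = JPY 256,045,710
JPY 256,045,710 × 0.069639 = HKD 17,830,767.20
HKD 17,830,767.20 ÷ 9.0258 = CHF 1,975,533.16
Profit = CHF 1,975,533.16 − CHF 1,909,000.00

Profit: CHF 66,533.16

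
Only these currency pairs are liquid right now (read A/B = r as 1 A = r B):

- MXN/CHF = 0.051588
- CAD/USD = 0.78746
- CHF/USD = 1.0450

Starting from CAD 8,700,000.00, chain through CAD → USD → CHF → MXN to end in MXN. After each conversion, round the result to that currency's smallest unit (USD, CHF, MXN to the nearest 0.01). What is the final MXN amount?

MXN 127,081,629.06

CAD 8,700,000.00 × 0.78746 = USD 6,850,902.00
USD 6,850,902.00 ÷ 1.0450 = CHF 6,555,887.08
CHF 6,555,887.08 ÷ 0.051588 = MXN 127,081,629.06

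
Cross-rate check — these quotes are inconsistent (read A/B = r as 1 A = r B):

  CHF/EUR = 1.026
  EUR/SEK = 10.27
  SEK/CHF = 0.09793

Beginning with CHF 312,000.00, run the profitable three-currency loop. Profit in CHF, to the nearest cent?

Profit: CHF 9,949.80

Profitable loop is CHF → EUR → SEK → CHF:
CHF 312,000.00 × 1.026 = EUR 320,112.00
EUR 320,112.00 × 10.27 = SEK 3,287,550.24
SEK 3,287,550.24 × 0.09793 = CHF 321,949.80
Profit = CHF 321,949.80 − CHF 312,000.00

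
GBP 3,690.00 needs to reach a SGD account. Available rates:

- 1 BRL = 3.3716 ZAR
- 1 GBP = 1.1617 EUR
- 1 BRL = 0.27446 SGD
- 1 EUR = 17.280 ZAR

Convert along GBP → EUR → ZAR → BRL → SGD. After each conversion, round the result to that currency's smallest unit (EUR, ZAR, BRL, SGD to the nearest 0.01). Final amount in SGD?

GBP 3,690.00 × 1.1617 = EUR 4,286.67
EUR 4,286.67 × 17.280 = ZAR 74,073.66
ZAR 74,073.66 ÷ 3.3716 = BRL 21,969.88
BRL 21,969.88 × 0.27446 = SGD 6,029.85

SGD 6,029.85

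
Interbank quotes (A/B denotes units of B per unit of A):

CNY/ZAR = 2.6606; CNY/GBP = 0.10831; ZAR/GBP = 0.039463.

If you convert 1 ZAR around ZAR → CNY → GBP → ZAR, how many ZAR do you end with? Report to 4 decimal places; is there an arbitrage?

1.0316 (arbitrage exists)

Around ZAR → CNY → GBP → ZAR: 1 ÷ 2.6606 × 0.10831 ÷ 0.039463 = 1.031570
Product > 1; profitable direction is ZAR → CNY → GBP → ZAR.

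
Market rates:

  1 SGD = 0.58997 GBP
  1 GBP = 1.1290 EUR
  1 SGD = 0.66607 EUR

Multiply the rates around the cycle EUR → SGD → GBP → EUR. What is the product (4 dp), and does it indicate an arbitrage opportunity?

1.0000 (no arbitrage)

Around EUR → SGD → GBP → EUR: 1 ÷ 0.66607 × 0.58997 × 1.1290 = 1.000009
Product ≈ 1 (deviation 0.001%, within rounding noise).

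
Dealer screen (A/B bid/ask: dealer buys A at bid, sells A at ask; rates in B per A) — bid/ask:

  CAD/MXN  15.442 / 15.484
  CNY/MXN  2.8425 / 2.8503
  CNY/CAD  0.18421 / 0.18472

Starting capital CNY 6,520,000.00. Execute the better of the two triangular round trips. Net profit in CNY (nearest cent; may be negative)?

Best loop CNY → CAD → MXN → CNY:
CNY 6,520,000.00 × 0.18421 (sell CNY at bid) = CAD 1,201,049.20
CAD 1,201,049.20 × 15.442 (sell CAD at bid) = MXN 18,546,601.75
MXN 18,546,601.75 ÷ 2.8503 (buy CNY at ask) = CNY 6,506,894.62

Net result: CNY -13,105.38 (no profitable arbitrage after spreads)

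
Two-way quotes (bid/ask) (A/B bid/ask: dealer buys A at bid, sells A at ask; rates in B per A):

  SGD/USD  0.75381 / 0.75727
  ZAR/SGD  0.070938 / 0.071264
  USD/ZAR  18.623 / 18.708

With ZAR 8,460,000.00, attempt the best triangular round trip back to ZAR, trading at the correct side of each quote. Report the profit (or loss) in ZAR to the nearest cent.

Best loop ZAR → SGD → USD → ZAR:
ZAR 8,460,000.00 × 0.070938 (sell ZAR at bid) = SGD 600,135.48
SGD 600,135.48 × 0.75381 (sell SGD at bid) = USD 452,388.13
USD 452,388.13 × 18.623 (sell USD at bid) = ZAR 8,424,824.07

Net result: ZAR -35,175.93 (no profitable arbitrage after spreads)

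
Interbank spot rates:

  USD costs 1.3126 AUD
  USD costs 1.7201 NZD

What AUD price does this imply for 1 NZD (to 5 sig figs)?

1 NZD ÷ 1.7201 = 0.581362 USD
0.581362 USD × 1.3126 = 0.763095 AUD

NZD/AUD = 0.76310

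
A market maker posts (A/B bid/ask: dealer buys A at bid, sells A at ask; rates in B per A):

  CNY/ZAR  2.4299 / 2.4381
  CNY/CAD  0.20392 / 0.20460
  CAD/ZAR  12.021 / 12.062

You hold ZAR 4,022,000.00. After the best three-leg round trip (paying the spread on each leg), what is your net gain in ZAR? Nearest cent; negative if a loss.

Best loop ZAR → CNY → CAD → ZAR:
ZAR 4,022,000.00 ÷ 2.4381 (buy CNY at ask) = CNY 1,649,645.22
CNY 1,649,645.22 × 0.20392 (sell CNY at bid) = CAD 336,395.65
CAD 336,395.65 × 12.021 (sell CAD at bid) = ZAR 4,043,812.14

Net profit: ZAR 21,812.14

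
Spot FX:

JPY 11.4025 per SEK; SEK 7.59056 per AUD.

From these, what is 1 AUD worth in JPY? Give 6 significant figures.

1 AUD × 7.59056 = 7.59056 SEK
7.59056 SEK × 11.4025 = 86.5514 JPY

AUD/JPY = 86.5514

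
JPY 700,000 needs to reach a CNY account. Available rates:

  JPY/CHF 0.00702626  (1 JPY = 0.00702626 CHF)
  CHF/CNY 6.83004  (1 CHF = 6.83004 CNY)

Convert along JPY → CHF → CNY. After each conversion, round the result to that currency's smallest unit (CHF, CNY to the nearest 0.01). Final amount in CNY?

JPY 700,000 × 0.00702626 = CHF 4,918.38
CHF 4,918.38 × 6.83004 = CNY 33,592.73

CNY 33,592.73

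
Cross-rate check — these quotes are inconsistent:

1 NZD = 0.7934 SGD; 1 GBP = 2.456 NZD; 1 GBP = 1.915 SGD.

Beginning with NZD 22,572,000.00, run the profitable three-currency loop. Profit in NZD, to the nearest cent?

Profitable loop is NZD → SGD → GBP → NZD:
NZD 22,572,000.00 × 0.7934 = SGD 17,908,624.80
SGD 17,908,624.80 ÷ 1.915 = GBP 9,351,762.30
GBP 9,351,762.30 × 2.456 = NZD 22,967,928.20
Profit = NZD 22,967,928.20 − NZD 22,572,000.00

Profit: NZD 395,928.20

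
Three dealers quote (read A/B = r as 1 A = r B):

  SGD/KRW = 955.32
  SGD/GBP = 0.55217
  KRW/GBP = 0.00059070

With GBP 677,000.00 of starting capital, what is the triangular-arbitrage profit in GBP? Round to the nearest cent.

Profit: GBP 14,881.47

Profitable loop is GBP → SGD → KRW → GBP:
GBP 677,000.00 ÷ 0.55217 = SGD 1,226,071.68
SGD 1,226,071.68 × 955.32 = KRW 1,171,290,798
KRW 1,171,290,798 × 0.00059070 = GBP 691,881.47
Profit = GBP 691,881.47 − GBP 677,000.00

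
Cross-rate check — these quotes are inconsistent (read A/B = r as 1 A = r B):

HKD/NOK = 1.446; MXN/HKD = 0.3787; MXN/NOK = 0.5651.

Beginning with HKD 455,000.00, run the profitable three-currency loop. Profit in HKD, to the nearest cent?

Profit: HKD 14,540.55

Profitable loop is HKD → MXN → NOK → HKD:
HKD 455,000.00 ÷ 0.3787 = MXN 1,201,478.74
MXN 1,201,478.74 × 0.5651 = NOK 678,955.64
NOK 678,955.64 ÷ 1.446 = HKD 469,540.55
Profit = HKD 469,540.55 − HKD 455,000.00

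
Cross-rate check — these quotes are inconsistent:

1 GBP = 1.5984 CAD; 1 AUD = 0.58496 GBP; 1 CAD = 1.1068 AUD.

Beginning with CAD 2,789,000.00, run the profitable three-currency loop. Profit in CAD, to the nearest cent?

Profit: CAD 97,219.16

Profitable loop is CAD → AUD → GBP → CAD:
CAD 2,789,000.00 × 1.1068 = AUD 3,086,865.20
AUD 3,086,865.20 × 0.58496 = GBP 1,805,692.67
GBP 1,805,692.67 × 1.5984 = CAD 2,886,219.16
Profit = CAD 2,886,219.16 − CAD 2,789,000.00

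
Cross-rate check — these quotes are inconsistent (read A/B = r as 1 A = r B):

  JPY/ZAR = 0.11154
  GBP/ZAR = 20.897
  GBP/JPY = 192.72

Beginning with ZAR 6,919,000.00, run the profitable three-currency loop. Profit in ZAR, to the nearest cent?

Profit: ZAR 198,325.29

Profitable loop is ZAR → GBP → JPY → ZAR:
ZAR 6,919,000.00 ÷ 20.897 = GBP 331,100.16
GBP 331,100.16 × 192.72 = JPY 63,809,622
JPY 63,809,622 × 0.11154 = ZAR 7,117,325.29
Profit = ZAR 7,117,325.29 − ZAR 6,919,000.00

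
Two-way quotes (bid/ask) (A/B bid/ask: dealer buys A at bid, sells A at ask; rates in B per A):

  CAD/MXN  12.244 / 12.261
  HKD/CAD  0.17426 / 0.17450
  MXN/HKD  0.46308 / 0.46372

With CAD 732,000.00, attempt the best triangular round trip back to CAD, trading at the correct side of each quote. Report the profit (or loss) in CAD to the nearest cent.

Best loop CAD → HKD → MXN → CAD:
CAD 732,000.00 ÷ 0.17450 (buy HKD at ask) = HKD 4,194,842.41
HKD 4,194,842.41 ÷ 0.46372 (buy MXN at ask) = MXN 9,046,067.47
MXN 9,046,067.47 ÷ 12.261 (buy CAD at ask) = CAD 737,791.98

Net profit: CAD 5,791.98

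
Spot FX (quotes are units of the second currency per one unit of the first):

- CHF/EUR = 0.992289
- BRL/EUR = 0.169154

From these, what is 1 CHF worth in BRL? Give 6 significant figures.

1 CHF × 0.992289 = 0.992289 EUR
0.992289 EUR ÷ 0.169154 = 5.86619 BRL

CHF/BRL = 5.86619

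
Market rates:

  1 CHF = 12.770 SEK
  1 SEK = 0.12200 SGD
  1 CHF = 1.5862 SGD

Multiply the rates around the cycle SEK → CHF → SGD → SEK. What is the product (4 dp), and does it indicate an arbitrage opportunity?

Around SEK → CHF → SGD → SEK: 1 ÷ 12.770 × 1.5862 ÷ 0.12200 = 1.018139
Product > 1; profitable direction is SEK → CHF → SGD → SEK.

1.0181 (arbitrage exists)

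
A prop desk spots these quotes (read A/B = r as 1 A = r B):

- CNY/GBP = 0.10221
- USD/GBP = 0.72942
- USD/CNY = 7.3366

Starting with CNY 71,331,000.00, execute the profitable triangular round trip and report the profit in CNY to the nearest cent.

Profitable loop is CNY → GBP → USD → CNY:
CNY 71,331,000.00 × 0.10221 = GBP 7,290,741.51
GBP 7,290,741.51 ÷ 0.72942 = USD 9,995,258.58
USD 9,995,258.58 × 7.3366 = CNY 73,331,214.06
Profit = CNY 73,331,214.06 − CNY 71,331,000.00

Profit: CNY 2,000,214.06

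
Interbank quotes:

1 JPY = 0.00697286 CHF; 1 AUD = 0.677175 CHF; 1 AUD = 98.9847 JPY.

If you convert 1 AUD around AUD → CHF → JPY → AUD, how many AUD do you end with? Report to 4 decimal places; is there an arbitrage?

0.9811 (arbitrage exists)

Around AUD → CHF → JPY → AUD: 1 × 0.677175 ÷ 0.00697286 ÷ 98.9847 = 0.981119
Product < 1; profitable direction is AUD → JPY → CHF → AUD.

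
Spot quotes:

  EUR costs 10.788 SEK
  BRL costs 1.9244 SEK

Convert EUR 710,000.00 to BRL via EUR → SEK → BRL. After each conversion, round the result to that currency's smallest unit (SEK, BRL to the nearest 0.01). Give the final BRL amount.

EUR 710,000.00 × 10.788 = SEK 7,659,480.00
SEK 7,659,480.00 ÷ 1.9244 = BRL 3,980,191.23

BRL 3,980,191.23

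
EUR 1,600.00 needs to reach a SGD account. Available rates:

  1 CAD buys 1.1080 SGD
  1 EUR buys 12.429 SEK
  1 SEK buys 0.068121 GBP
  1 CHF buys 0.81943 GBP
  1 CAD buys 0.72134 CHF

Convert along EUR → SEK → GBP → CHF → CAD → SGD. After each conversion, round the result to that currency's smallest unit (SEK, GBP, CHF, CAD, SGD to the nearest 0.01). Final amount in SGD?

SGD 2,539.37

EUR 1,600.00 × 12.429 = SEK 19,886.40
SEK 19,886.40 × 0.068121 = GBP 1,354.68
GBP 1,354.68 ÷ 0.81943 = CHF 1,653.20
CHF 1,653.20 ÷ 0.72134 = CAD 2,291.85
CAD 2,291.85 × 1.1080 = SGD 2,539.37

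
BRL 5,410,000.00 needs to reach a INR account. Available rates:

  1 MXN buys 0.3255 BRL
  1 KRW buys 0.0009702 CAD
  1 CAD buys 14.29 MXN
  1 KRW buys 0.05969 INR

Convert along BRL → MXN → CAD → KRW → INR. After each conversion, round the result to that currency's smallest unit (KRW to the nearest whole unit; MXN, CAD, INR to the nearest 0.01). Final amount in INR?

INR 71,557,366.85

BRL 5,410,000.00 ÷ 0.3255 = MXN 16,620,583.72
MXN 16,620,583.72 ÷ 14.29 = CAD 1,163,091.93
CAD 1,163,091.93 ÷ 0.0009702 = KRW 1,198,816,667
KRW 1,198,816,667 × 0.05969 = INR 71,557,366.85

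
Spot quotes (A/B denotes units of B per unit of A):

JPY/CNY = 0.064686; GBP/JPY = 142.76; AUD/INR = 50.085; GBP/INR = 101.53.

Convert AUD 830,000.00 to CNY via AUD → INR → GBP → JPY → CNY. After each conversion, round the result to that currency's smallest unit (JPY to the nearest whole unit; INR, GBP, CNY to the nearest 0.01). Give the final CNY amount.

CNY 3,781,013.39

AUD 830,000.00 × 50.085 = INR 41,570,550.00
INR 41,570,550.00 ÷ 101.53 = GBP 409,441.05
GBP 409,441.05 × 142.76 = JPY 58,451,804
JPY 58,451,804 × 0.064686 = CNY 3,781,013.39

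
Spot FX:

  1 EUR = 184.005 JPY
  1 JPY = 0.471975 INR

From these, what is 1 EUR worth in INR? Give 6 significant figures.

1 EUR × 184.005 = 184.005 JPY
184.005 JPY × 0.471975 = 86.8458 INR

EUR/INR = 86.8458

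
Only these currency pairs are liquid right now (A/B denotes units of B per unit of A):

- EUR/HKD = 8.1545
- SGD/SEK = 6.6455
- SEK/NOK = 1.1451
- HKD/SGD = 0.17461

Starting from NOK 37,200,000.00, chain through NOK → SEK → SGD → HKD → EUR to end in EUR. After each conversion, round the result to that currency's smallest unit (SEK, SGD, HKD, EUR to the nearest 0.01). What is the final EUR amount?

EUR 3,433,249.88

NOK 37,200,000.00 ÷ 1.1451 = SEK 32,486,245.74
SEK 32,486,245.74 ÷ 6.6455 = SGD 4,888,457.71
SGD 4,888,457.71 ÷ 0.17461 = HKD 27,996,436.11
HKD 27,996,436.11 ÷ 8.1545 = EUR 3,433,249.88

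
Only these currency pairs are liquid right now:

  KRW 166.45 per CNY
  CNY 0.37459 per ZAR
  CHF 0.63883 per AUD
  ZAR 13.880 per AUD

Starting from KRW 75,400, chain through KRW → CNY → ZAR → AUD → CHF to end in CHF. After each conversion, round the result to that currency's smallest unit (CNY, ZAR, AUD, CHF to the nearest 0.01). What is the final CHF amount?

KRW 75,400 ÷ 166.45 = CNY 452.99
CNY 452.99 ÷ 0.37459 = ZAR 1,209.30
ZAR 1,209.30 ÷ 13.880 = AUD 87.13
AUD 87.13 × 0.63883 = CHF 55.66

CHF 55.66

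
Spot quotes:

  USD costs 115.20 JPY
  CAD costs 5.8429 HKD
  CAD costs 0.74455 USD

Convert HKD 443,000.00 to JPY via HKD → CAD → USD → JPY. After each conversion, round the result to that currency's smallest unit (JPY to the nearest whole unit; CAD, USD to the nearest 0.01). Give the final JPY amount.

JPY 6,503,117

HKD 443,000.00 ÷ 5.8429 = CAD 75,818.51
CAD 75,818.51 × 0.74455 = USD 56,450.67
USD 56,450.67 × 115.20 = JPY 6,503,117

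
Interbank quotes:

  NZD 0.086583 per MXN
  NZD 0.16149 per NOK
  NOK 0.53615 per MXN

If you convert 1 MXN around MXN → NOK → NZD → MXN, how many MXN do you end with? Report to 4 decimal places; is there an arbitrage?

1.0000 (no arbitrage)

Around MXN → NOK → NZD → MXN: 1 × 0.53615 × 0.16149 ÷ 0.086583 = 0.999998
Product ≈ 1 (deviation 0.000%, within rounding noise).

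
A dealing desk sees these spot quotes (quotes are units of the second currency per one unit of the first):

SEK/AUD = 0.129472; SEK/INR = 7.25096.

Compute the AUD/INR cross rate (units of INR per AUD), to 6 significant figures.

AUD/INR = 56.0041

1 AUD ÷ 0.129472 = 7.72368 SEK
7.72368 SEK × 7.25096 = 56.0041 INR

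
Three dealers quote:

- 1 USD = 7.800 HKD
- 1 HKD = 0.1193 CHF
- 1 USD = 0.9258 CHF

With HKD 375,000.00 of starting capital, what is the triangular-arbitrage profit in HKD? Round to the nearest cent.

Profitable loop is HKD → CHF → USD → HKD:
HKD 375,000.00 × 0.1193 = CHF 44,737.50
CHF 44,737.50 ÷ 0.9258 = USD 48,323.07
USD 48,323.07 × 7.800 = HKD 376,919.96
Profit = HKD 376,919.96 − HKD 375,000.00

Profit: HKD 1,919.96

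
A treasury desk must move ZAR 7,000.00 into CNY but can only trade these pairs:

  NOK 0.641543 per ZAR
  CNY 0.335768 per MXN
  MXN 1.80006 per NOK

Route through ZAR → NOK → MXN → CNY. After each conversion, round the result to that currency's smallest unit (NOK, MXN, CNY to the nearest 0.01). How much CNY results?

ZAR 7,000.00 × 0.641543 = NOK 4,490.80
NOK 4,490.80 × 1.80006 = MXN 8,083.71
MXN 8,083.71 × 0.335768 = CNY 2,714.25

CNY 2,714.25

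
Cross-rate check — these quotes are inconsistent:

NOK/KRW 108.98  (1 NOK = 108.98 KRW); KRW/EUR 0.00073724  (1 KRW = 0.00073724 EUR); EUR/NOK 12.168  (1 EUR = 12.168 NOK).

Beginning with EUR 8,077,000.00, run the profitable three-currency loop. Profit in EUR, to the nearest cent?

Profitable loop is EUR → KRW → NOK → EUR:
EUR 8,077,000.00 ÷ 0.00073724 = KRW 10,955,726,765
KRW 10,955,726,765 ÷ 108.98 = NOK 100,529,700.54
NOK 100,529,700.54 ÷ 12.168 = EUR 8,261,809.71
Profit = EUR 8,261,809.71 − EUR 8,077,000.00

Profit: EUR 184,809.71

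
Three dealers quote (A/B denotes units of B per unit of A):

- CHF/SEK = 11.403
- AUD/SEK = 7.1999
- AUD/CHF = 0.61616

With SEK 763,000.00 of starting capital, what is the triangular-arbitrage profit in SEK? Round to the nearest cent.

Profitable loop is SEK → CHF → AUD → SEK:
SEK 763,000.00 ÷ 11.403 = CHF 66,912.22
CHF 66,912.22 ÷ 0.61616 = AUD 108,595.52
AUD 108,595.52 × 7.1999 = SEK 781,876.89
Profit = SEK 781,876.89 − SEK 763,000.00

Profit: SEK 18,876.89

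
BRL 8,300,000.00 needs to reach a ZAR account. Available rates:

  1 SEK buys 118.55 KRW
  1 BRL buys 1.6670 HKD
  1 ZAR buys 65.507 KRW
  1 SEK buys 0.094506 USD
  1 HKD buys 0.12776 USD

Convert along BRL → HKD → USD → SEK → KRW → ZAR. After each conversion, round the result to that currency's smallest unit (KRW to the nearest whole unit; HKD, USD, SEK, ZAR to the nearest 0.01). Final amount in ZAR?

BRL 8,300,000.00 × 1.6670 = HKD 13,836,100.00
HKD 13,836,100.00 × 0.12776 = USD 1,767,700.14
USD 1,767,700.14 ÷ 0.094506 = SEK 18,704,633.99
SEK 18,704,633.99 × 118.55 = KRW 2,217,434,360
KRW 2,217,434,360 ÷ 65.507 = ZAR 33,850,342.10

ZAR 33,850,342.10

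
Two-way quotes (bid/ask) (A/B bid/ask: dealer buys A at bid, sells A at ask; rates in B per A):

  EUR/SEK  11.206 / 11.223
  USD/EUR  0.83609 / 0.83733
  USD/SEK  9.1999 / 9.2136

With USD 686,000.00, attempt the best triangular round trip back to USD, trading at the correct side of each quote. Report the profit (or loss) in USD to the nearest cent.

Best loop USD → EUR → SEK → USD:
USD 686,000.00 × 0.83609 (sell USD at bid) = EUR 573,557.74
EUR 573,557.74 × 11.206 (sell EUR at bid) = SEK 6,427,288.03
SEK 6,427,288.03 ÷ 9.2136 (buy USD at ask) = USD 697,587.05

Net profit: USD 11,587.05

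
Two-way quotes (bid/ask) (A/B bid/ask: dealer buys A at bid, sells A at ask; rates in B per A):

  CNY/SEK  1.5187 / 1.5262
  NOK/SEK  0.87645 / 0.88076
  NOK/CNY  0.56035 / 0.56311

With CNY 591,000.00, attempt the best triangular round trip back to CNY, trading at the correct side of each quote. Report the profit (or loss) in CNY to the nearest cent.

Net profit: CNY 11,712.14

Best loop CNY → NOK → SEK → CNY:
CNY 591,000.00 ÷ 0.56311 (buy NOK at ask) = NOK 1,049,528.51
NOK 1,049,528.51 × 0.87645 (sell NOK at bid) = SEK 919,859.26
SEK 919,859.26 ÷ 1.5262 (buy CNY at ask) = CNY 602,712.14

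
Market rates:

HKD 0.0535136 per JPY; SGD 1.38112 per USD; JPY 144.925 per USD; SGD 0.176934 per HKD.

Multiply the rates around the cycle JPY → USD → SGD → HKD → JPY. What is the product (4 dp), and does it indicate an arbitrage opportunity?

1.0065 (arbitrage exists)

Around JPY → USD → SGD → HKD → JPY: 1 ÷ 144.925 × 1.38112 ÷ 0.176934 ÷ 0.0535136 = 1.006497
Product > 1; profitable direction is JPY → USD → SGD → HKD → JPY.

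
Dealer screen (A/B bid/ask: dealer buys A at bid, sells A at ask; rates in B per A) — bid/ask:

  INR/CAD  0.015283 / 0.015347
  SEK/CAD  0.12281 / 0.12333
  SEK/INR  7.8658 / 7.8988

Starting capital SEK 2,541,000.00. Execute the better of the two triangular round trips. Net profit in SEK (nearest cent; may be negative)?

Best loop SEK → CAD → INR → SEK:
SEK 2,541,000.00 × 0.12281 (sell SEK at bid) = CAD 312,060.21
CAD 312,060.21 ÷ 0.015347 (buy INR at ask) = INR 20,333,629.37
INR 20,333,629.37 ÷ 7.8988 (buy SEK at ask) = SEK 2,574,268.16

Net profit: SEK 33,268.16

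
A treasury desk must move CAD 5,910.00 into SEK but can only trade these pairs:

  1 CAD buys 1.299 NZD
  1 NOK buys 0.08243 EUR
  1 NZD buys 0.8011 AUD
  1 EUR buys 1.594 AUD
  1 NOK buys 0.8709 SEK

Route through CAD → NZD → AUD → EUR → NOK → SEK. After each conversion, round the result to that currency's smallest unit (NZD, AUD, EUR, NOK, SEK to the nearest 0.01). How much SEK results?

SEK 40,764.10

CAD 5,910.00 × 1.299 = NZD 7,677.09
NZD 7,677.09 × 0.8011 = AUD 6,150.12
AUD 6,150.12 ÷ 1.594 = EUR 3,858.29
EUR 3,858.29 ÷ 0.08243 = NOK 46,806.87
NOK 46,806.87 × 0.8709 = SEK 40,764.10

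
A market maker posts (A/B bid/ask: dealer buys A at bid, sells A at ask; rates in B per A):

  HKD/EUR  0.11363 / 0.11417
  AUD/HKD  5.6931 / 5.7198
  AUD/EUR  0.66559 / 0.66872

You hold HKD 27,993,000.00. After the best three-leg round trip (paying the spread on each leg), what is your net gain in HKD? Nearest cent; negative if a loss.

Best loop HKD → AUD → EUR → HKD:
HKD 27,993,000.00 ÷ 5.7198 (buy AUD at ask) = AUD 4,894,052.24
AUD 4,894,052.24 × 0.66559 (sell AUD at bid) = EUR 3,257,432.23
EUR 3,257,432.23 ÷ 0.11417 (buy HKD at ask) = HKD 28,531,420.08

Net profit: HKD 538,420.08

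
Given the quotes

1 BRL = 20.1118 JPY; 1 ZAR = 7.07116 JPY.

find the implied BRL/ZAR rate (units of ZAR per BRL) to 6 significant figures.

BRL/ZAR = 2.84420

1 BRL × 20.1118 = 20.1118 JPY
20.1118 JPY ÷ 7.07116 = 2.8442 ZAR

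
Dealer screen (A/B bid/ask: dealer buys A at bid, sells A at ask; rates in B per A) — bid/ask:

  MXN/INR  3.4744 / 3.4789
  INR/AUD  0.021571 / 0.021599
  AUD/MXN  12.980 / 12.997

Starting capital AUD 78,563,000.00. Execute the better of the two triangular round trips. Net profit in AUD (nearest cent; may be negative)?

Best loop AUD → INR → MXN → AUD:
AUD 78,563,000.00 ÷ 0.021599 (buy INR at ask) = INR 3,637,344,321.50
INR 3,637,344,321.50 ÷ 3.4789 (buy MXN at ask) = MXN 1,045,544,373.65
MXN 1,045,544,373.65 ÷ 12.997 (buy AUD at ask) = AUD 80,445,054.52

Net profit: AUD 1,882,054.52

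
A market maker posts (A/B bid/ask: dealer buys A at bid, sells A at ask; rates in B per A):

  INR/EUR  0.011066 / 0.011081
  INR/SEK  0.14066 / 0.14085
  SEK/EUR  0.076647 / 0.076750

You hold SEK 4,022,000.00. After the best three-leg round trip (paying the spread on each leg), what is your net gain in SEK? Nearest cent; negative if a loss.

Net profit: SEK 95,157.65

Best loop SEK → INR → EUR → SEK:
SEK 4,022,000.00 ÷ 0.14085 (buy INR at ask) = INR 28,555,200.57
INR 28,555,200.57 × 0.011066 (sell INR at bid) = EUR 315,991.85
EUR 315,991.85 ÷ 0.076750 (buy SEK at ask) = SEK 4,117,157.65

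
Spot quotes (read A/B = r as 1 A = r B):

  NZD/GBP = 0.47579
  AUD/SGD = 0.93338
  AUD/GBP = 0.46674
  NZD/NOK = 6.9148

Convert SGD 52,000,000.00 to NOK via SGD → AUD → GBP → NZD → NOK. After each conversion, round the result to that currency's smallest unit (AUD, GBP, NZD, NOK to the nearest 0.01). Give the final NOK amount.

SGD 52,000,000.00 ÷ 0.93338 = AUD 55,711,500.14
AUD 55,711,500.14 × 0.46674 = GBP 26,002,785.58
GBP 26,002,785.58 ÷ 0.47579 = NZD 54,651,811.89
NZD 54,651,811.89 × 6.9148 = NOK 377,906,348.86

NOK 377,906,348.86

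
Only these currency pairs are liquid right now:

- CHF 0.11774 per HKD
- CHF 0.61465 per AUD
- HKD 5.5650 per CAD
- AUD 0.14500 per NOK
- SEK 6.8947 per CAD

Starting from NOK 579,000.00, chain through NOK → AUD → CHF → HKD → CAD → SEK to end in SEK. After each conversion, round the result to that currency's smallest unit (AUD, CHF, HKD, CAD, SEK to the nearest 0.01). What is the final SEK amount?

NOK 579,000.00 × 0.14500 = AUD 83,955.00
AUD 83,955.00 × 0.61465 = CHF 51,602.94
CHF 51,602.94 ÷ 0.11774 = HKD 438,278.75
HKD 438,278.75 ÷ 5.5650 = CAD 78,756.29
CAD 78,756.29 × 6.8947 = SEK 543,000.99

SEK 543,000.99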